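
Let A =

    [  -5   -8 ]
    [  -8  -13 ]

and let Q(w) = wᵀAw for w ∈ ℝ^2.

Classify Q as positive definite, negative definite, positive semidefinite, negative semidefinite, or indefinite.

Leading principal minors: Δ_1 = -5, Δ_2 = 1.
The signs alternate starting with Δ_1 < 0, so by Sylvester's criterion Q is negative definite.

negative definite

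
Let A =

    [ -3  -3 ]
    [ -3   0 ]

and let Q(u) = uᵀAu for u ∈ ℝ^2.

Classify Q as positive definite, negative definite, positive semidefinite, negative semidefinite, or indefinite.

Applying the same elementary operations to the rows and columns of A produces a congruent diagonal matrix with entries -3, 3.
Counting signs: 1 positive, 1 negative.
Hence Q is indefinite.

indefinite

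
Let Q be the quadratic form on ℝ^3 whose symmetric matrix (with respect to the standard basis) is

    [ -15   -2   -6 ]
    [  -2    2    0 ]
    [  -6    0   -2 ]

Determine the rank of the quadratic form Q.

Symmetric row and column elimination reduces A to a congruent diagonal form with pivots -15, 34/15, 2/17.
So there are 2 positive, 1 negative pivots.
The rank is the number of nonzero pivots: 3.

3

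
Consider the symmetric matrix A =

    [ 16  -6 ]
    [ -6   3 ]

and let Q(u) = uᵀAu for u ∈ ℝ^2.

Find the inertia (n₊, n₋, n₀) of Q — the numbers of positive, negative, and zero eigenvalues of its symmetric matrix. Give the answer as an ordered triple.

(2, 0, 0)

Congruent diagonalization of A (simultaneous row and column reduction) yields pivots 16, 3/4.
That gives 2 positive pivots.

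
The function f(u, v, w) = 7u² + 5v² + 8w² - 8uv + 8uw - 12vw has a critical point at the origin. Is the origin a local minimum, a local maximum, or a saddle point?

local minimum

The Hessian at the origin is H = [[14, -8, 8], [-8, 10, -12], [8, -12, 16]].
Congruent diagonalization of H (simultaneous row and column reduction) yields pivots 14, 38/7, 24/19.
So there are 3 positive pivots.
H is positive definite, so the origin is a strict local minimum.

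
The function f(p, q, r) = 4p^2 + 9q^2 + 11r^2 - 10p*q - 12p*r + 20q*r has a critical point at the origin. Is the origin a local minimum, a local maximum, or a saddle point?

saddle point

The Hessian at the origin is H = [[8, -10, -12], [-10, 18, 20], [-12, 20, 22]].
An LDLᵀ factorisation of H has diagonal entries 8, 11/2, -6/11.
That gives 2 positive, 1 negative pivots.
H is indefinite, so the origin is a saddle point.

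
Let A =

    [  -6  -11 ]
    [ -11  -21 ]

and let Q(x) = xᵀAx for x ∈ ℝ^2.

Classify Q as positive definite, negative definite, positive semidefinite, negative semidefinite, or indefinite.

For the 2×2 matrix [[-6, -11], [-11, -21]]: det = -6·-21 − (-11)² = 5, trace = -27.
det > 0 so both eigenvalues share the sign of the trace; trace = -27 < 0 ⇒ both negative.

negative definite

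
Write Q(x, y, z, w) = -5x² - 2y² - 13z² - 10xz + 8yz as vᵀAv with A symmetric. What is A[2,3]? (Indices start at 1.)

The coefficient of y·z in Q is 8. For a symmetric A this equals A[2,3] + A[3,2] = 2·A[2,3].
So A[2,3] = 8/2 = 4.

4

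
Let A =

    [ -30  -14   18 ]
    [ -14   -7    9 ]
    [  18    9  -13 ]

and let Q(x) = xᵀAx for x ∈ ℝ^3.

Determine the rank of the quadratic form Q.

3

Row-reducing A symmetrically gives the diagonal entries -30, -7/15, -10/7.
So there are 3 negative pivots.
The rank is the number of nonzero pivots: 3.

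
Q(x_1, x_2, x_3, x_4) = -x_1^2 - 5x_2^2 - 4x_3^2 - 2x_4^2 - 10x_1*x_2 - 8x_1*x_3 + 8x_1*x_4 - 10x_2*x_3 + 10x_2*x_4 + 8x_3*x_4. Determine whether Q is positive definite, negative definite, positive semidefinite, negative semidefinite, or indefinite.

Write A = [[-1, -5, -4, 4], [-5, -5, -5, 5], [-4, -5, -4, 4], [4, 5, 4, -2]].
Applying the same elementary operations to the rows and columns of A produces a congruent diagonal matrix with entries -1, 20, 3/4, 2.
So there are 3 positive, 1 negative pivots.
Hence Q is indefinite.

indefinite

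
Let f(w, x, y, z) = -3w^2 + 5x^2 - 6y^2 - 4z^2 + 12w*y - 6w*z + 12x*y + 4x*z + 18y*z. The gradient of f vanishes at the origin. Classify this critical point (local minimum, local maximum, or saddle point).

The Hessian at the origin is H = [[-6, 0, 12, -6], [0, 10, 12, 4], [12, 12, -12, 18], [-6, 4, 18, -8]].
Row-reducing H symmetrically gives the diagonal entries -6, 10, -12/5, -3.
Counting signs: 1 positive, 3 negative.
H is indefinite, so the origin is a saddle point.

saddle point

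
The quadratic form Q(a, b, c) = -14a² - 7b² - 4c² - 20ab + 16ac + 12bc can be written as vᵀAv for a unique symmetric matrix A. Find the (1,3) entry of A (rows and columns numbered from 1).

The coefficient of a·c in Q is 16. For a symmetric A this equals A[1,3] + A[3,1] = 2·A[1,3].
So A[1,3] = 16/2 = 8.

8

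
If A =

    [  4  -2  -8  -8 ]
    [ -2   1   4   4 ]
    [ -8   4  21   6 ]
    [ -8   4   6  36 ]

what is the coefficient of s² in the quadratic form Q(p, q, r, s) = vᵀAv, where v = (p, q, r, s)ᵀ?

The coefficient of s² is the diagonal entry A[4,4] = 36.

36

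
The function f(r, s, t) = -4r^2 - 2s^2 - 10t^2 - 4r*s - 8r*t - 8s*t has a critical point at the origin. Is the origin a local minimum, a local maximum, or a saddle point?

local maximum

The Hessian at the origin is H = [[-8, -4, -8], [-4, -4, -8], [-8, -8, -20]].
Symmetric row and column elimination reduces H to a congruent diagonal form with pivots -8, -2, -4.
That gives 3 negative pivots.
H is negative definite, so the origin is a strict local maximum.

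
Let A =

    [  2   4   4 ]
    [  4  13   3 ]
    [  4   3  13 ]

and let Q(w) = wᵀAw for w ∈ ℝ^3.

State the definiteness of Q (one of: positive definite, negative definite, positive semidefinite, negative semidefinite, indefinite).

Symmetric row and column elimination reduces A to a congruent diagonal form with pivots 2, 5, 0.
Counting signs: 2 positive, 1 zero.
Hence Q is positive semidefinite.

positive semidefinite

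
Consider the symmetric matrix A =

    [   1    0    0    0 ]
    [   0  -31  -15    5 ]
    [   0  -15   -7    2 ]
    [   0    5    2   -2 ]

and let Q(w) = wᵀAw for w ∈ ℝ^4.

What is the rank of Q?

4

Congruent diagonalization of A (simultaneous row and column reduction) yields pivots 1, -31, 8/31, -15/8.
That gives 2 positive, 2 negative pivots.
The rank is the number of nonzero pivots: 4.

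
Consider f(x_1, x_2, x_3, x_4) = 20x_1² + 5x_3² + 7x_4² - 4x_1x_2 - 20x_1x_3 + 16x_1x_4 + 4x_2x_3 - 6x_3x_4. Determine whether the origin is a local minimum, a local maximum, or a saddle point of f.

The Hessian at the origin is H = [[40, -4, -20, 16], [-4, 0, 4, 0], [-20, 4, 10, -6], [16, 0, -6, 14]].
An LDLᵀ factorisation of H has diagonal entries 40, -2/5, 10, 4.
So there are 3 positive, 1 negative pivots.
H is indefinite, so the origin is a saddle point.

saddle point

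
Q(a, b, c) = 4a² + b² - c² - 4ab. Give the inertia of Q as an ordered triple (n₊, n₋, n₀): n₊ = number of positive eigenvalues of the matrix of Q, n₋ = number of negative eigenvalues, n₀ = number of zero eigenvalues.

(1, 1, 1)

The associated matrix is A = [[4, -2, 0], [-2, 1, 0], [0, 0, -1]].
Symmetric row and column elimination reduces A to a congruent diagonal form with pivots 4, 0, -1.
So there are 1 positive, 1 negative, 1 zero pivots.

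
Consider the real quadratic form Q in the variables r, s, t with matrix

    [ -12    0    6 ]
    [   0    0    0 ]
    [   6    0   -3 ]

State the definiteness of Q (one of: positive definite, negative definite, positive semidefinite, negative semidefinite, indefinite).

negative semidefinite

Applying the same elementary operations to the rows and columns of A produces a congruent diagonal matrix with entries -12, 0, 0.
That gives 1 negative, 2 zero pivots.
Hence Q is negative semidefinite.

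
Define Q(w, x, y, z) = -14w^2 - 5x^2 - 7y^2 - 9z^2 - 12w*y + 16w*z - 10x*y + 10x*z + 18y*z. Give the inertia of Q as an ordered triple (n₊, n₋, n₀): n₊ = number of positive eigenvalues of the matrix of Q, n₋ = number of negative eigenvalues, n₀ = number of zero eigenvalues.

(1, 2, 1)

The associated matrix is A = [[-14, 0, -6, 8], [0, -5, -5, 5], [-6, -5, -7, 9], [8, 5, 9, -9]].
Row-reducing A symmetrically gives the diagonal entries -14, -5, 4/7, 0.
That gives 1 positive, 2 negative, 1 zero pivots.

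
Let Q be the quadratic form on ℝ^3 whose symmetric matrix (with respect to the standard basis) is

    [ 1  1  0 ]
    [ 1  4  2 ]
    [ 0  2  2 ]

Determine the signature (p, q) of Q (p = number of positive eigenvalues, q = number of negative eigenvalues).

(3, 0)

Row-reducing A symmetrically gives the diagonal entries 1, 3, 2/3.
So there are 3 positive pivots.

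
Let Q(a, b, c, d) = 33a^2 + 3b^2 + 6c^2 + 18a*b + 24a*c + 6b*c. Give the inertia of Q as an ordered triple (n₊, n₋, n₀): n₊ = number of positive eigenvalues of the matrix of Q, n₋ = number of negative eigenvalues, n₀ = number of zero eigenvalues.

(3, 0, 1)

The associated matrix is A = [[33, 9, 12, 0], [9, 3, 3, 0], [12, 3, 6, 0], [0, 0, 0, 0]].
Symmetric row and column elimination reduces A to a congruent diagonal form with pivots 33, 6/11, 3/2, 0.
So there are 3 positive, 1 zero pivots.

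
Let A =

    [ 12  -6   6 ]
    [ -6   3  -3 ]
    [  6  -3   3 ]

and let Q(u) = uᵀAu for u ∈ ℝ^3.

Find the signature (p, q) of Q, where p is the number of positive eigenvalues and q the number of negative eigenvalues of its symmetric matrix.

Congruent diagonalization of A (simultaneous row and column reduction) yields pivots 12, 0, 0.
So there are 1 positive, 2 zero pivots.

(1, 0)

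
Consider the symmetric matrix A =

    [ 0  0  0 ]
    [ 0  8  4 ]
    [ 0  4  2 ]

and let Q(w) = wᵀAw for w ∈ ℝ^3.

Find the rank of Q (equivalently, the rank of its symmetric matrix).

1

Applying the same elementary operations to the rows and columns of A produces a congruent diagonal matrix with entries 0, 8, 0.
That gives 1 positive, 2 zero pivots.
The rank is the number of nonzero pivots: 1.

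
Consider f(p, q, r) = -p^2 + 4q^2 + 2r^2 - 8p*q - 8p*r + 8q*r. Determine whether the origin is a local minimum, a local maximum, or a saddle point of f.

The Hessian at the origin is H = [[-2, -8, -8], [-8, 8, 8], [-8, 8, 4]].
Symmetric row and column elimination reduces H to a congruent diagonal form with pivots -2, 40, -4.
Counting signs: 1 positive, 2 negative.
H is indefinite, so the origin is a saddle point.

saddle point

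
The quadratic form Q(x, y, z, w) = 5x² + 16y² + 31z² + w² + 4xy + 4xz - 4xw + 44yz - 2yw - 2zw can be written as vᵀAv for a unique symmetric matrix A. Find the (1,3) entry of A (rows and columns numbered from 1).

The coefficient of x·z in Q is 4. For a symmetric A this equals A[1,3] + A[3,1] = 2·A[1,3].
So A[1,3] = 4/2 = 2.

2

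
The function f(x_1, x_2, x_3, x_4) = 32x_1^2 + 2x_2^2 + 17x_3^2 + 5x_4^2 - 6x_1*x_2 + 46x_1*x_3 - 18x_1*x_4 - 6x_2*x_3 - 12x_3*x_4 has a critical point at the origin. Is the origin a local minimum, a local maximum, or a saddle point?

The Hessian at the origin is H = [[64, -6, 46, -18], [-6, 4, -6, 0], [46, -6, 34, -12], [-18, 0, -12, 10]].
Congruent diagonalization of H (simultaneous row and column reduction) yields pivots 64, 55/16, 6/55, 4.
Counting signs: 4 positive.
H is positive definite, so the origin is a strict local minimum.

local minimum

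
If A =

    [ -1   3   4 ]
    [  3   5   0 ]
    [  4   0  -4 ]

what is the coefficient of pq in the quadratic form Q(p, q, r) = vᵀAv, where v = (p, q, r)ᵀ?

The coefficient of pq is A[1,2] + A[2,1] = 2·3 = 6.

6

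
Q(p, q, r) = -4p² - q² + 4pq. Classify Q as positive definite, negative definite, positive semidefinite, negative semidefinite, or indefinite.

Write A = [[-4, 2, 0], [2, -1, 0], [0, 0, 0]].
Applying the same elementary operations to the rows and columns of A produces a congruent diagonal matrix with entries -4, 0, 0.
So there are 1 negative, 2 zero pivots.
Hence Q is negative semidefinite.

negative semidefinite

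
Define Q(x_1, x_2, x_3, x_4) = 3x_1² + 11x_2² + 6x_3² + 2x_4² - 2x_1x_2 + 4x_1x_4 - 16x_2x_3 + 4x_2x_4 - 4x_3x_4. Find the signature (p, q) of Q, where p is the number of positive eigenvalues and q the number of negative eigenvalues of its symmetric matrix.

(2, 0)

Write A = [[3, -1, 0, 2], [-1, 11, -8, 2], [0, -8, 6, -2], [2, 2, -2, 2]].
Applying the same elementary operations to the rows and columns of A produces a congruent diagonal matrix with entries 3, 32/3, 0, 0.
So there are 2 positive, 2 zero pivots.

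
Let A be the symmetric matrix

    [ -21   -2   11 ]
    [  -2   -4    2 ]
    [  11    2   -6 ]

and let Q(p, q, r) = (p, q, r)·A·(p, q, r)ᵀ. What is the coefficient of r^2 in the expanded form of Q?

-6

The coefficient of r^2 is the diagonal entry A[3,3] = -6.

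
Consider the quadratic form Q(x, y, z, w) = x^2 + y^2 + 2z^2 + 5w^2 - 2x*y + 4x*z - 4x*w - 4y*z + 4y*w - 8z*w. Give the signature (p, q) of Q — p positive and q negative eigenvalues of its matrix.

(2, 1)

The associated matrix is A = [[1, -1, 2, -2], [-1, 1, -2, 2], [2, -2, 2, -4], [-2, 2, -4, 5]].
Applying the same elementary operations to the rows and columns of A produces a congruent diagonal matrix with entries 1, 0, -2, 1.
So there are 2 positive, 1 negative, 1 zero pivots.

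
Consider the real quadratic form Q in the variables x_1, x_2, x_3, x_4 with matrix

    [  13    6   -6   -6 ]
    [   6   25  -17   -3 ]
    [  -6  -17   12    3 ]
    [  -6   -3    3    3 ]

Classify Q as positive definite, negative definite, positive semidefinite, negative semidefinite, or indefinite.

positive definite

Congruent diagonalization of A (simultaneous row and column reduction) yields pivots 13, 289/13, 35/289, 6/35.
So there are 4 positive pivots.
Hence Q is positive definite.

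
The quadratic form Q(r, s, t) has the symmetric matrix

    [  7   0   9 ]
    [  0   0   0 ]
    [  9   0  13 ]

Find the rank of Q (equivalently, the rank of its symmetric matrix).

Row-reducing A symmetrically gives the diagonal entries 7, 0, 10/7.
That gives 2 positive, 1 zero pivots.
The rank is the number of nonzero pivots: 2.

2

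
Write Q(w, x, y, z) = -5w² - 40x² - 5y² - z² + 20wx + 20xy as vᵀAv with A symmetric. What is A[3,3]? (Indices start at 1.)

-5

The coefficient of y² in Q is -5, and that is exactly A[3,3].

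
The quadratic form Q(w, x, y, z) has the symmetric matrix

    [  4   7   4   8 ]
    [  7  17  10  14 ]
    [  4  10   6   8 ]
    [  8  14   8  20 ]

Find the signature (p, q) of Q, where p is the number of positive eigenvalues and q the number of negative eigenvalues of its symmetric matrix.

(4, 0)

Row-reducing A symmetrically gives the diagonal entries 4, 19/4, 2/19, 4.
So there are 4 positive pivots.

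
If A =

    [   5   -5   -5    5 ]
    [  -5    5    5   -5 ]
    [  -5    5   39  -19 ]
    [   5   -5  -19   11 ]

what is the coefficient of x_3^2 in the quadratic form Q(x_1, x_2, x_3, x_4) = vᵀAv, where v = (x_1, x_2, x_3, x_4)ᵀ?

39

The coefficient of x_3^2 is the diagonal entry A[3,3] = 39.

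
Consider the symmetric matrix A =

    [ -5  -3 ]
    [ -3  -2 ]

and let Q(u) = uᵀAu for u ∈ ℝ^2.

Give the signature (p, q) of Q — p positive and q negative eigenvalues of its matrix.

(0, 2)

Row-reducing A symmetrically gives the diagonal entries -5, -1/5.
So there are 2 negative pivots.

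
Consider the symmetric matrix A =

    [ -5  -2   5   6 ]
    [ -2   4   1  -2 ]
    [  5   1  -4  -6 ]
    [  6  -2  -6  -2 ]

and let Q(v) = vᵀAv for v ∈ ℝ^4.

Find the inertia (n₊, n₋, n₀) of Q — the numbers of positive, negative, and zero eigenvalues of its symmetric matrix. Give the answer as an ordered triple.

(3, 1, 0)

Row-reducing A symmetrically gives the diagonal entries -5, 24/5, 19/24, 2/19.
Counting signs: 3 positive, 1 negative.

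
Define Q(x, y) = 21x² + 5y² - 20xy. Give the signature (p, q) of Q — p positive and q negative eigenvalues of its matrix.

(2, 0)

The associated matrix is A = [[21, -10], [-10, 5]].
Applying the same elementary operations to the rows and columns of A produces a congruent diagonal matrix with entries 21, 5/21.
Counting signs: 2 positive.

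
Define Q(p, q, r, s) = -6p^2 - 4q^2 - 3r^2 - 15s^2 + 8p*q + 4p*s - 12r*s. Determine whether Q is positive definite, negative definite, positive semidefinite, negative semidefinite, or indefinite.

negative definite

Write A = [[-6, 4, 0, 2], [4, -4, 0, 0], [0, 0, -3, -6], [2, 0, -6, -15]].
Applying the same elementary operations to the rows and columns of A produces a congruent diagonal matrix with entries -6, -4/3, -3, -1.
So there are 4 negative pivots.
Hence Q is negative definite.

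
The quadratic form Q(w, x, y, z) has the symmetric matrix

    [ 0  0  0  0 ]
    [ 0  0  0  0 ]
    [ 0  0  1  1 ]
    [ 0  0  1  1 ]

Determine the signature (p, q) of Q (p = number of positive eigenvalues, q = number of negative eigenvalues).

Symmetric row and column elimination reduces A to a congruent diagonal form with pivots 0, 0, 1, 0.
That gives 1 positive, 3 zero pivots.

(1, 0)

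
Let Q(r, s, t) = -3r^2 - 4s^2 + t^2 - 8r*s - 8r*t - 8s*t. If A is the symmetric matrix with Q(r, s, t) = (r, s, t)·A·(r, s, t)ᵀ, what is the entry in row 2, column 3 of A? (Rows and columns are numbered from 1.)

The coefficient of s·t in Q is -8. For a symmetric A this equals A[2,3] + A[3,2] = 2·A[2,3].
So A[2,3] = -8/2 = -4.

-4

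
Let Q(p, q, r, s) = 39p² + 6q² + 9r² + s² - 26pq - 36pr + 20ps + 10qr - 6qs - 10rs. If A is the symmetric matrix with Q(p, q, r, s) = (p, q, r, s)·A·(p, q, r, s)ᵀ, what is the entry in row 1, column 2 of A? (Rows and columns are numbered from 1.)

-13

The coefficient of p·q in Q is -26. For a symmetric A this equals A[1,2] + A[2,1] = 2·A[1,2].
So A[1,2] = -26/2 = -13.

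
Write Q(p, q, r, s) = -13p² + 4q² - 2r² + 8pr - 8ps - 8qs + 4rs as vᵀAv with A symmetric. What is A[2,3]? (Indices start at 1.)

The coefficient of q·r in Q is 0. For a symmetric A this equals A[2,3] + A[3,2] = 2·A[2,3].
So A[2,3] = 0/2 = 0.

0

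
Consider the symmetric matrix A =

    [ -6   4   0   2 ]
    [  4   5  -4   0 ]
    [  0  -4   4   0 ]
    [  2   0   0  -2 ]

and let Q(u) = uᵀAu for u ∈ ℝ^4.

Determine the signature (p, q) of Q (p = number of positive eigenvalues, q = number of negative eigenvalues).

An LDLᵀ factorisation of A has diagonal entries -6, 23/3, 44/23, -20/11.
So there are 2 positive, 2 negative pivots.

(2, 2)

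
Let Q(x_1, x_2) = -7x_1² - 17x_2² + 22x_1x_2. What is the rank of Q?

The associated matrix is A = [[-7, 11], [11, -17]].
Congruent diagonalization of A (simultaneous row and column reduction) yields pivots -7, 2/7.
So there are 1 positive, 1 negative pivots.
The rank is the number of nonzero pivots: 2.

2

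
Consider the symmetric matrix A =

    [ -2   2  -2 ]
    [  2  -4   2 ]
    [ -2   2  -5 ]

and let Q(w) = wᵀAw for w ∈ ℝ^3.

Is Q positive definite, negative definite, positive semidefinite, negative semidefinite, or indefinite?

Leading principal minors: Δ_1 = -2, Δ_2 = 4, Δ_3 = -12.
The signs alternate starting with Δ_1 < 0, so by Sylvester's criterion Q is negative definite.

negative definite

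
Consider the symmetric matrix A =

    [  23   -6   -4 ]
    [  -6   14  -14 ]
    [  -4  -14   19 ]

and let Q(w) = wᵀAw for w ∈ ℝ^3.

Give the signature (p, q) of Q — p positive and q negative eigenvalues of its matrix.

Applying the same elementary operations to the rows and columns of A produces a congruent diagonal matrix with entries 23, 286/23, 15/143.
So there are 3 positive pivots.

(3, 0)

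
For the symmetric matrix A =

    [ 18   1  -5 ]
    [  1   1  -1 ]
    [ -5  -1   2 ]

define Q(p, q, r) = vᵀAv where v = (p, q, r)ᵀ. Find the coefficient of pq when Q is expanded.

2

The coefficient of pq is A[1,2] + A[2,1] = 2·1 = 2.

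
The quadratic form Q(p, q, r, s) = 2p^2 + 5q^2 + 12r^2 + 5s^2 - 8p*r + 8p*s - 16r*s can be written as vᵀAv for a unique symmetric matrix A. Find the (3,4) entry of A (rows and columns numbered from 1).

-8

The coefficient of r·s in Q is -16. For a symmetric A this equals A[3,4] + A[4,3] = 2·A[3,4].
So A[3,4] = -16/2 = -8.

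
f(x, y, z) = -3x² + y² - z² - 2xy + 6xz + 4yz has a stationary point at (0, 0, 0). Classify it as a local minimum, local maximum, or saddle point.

The Hessian at the origin is H = [[-6, -2, 6], [-2, 2, 4], [6, 4, -2]].
Congruent diagonalization of H (simultaneous row and column reduction) yields pivots -6, 8/3, 5/2.
That gives 2 positive, 1 negative pivots.
H is indefinite, so the origin is a saddle point.

saddle point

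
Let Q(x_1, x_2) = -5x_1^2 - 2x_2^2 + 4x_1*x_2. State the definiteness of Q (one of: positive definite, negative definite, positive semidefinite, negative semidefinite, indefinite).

negative definite

Write A = [[-5, 2], [2, -2]].
Congruent diagonalization of A (simultaneous row and column reduction) yields pivots -5, -6/5.
So there are 2 negative pivots.
Hence Q is negative definite.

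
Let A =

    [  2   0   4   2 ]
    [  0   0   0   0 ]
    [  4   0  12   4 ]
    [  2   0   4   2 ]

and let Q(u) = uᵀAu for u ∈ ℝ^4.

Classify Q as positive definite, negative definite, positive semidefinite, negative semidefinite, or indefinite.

positive semidefinite

Congruent diagonalization of A (simultaneous row and column reduction) yields pivots 2, 0, 4, 0.
So there are 2 positive, 2 zero pivots.
Hence Q is positive semidefinite.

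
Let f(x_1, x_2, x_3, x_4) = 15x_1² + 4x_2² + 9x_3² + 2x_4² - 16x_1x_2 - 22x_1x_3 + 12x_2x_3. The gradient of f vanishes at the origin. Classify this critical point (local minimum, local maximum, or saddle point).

saddle point

The Hessian at the origin is H = [[30, -16, -22, 0], [-16, 8, 12, 0], [-22, 12, 18, 0], [0, 0, 0, 4]].
Row-reducing H symmetrically gives the diagonal entries 30, -8/15, 2, 4.
So there are 3 positive, 1 negative pivots.
H is indefinite, so the origin is a saddle point.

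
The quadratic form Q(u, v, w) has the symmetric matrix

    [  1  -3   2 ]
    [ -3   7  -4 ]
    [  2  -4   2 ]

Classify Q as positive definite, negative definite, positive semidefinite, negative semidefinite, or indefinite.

Row-reducing A symmetrically gives the diagonal entries 1, -2, 0.
Counting signs: 1 positive, 1 negative, 1 zero.
Hence Q is indefinite.

indefinite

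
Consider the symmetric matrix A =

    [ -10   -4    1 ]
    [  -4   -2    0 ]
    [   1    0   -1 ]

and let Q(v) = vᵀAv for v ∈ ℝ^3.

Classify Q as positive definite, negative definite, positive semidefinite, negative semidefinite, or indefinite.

negative definite

Applying the same elementary operations to the rows and columns of A produces a congruent diagonal matrix with entries -10, -2/5, -1/2.
So there are 3 negative pivots.
Hence Q is negative definite.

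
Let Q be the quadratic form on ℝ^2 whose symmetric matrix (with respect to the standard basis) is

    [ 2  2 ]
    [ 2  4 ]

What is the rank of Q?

Symmetric row and column elimination reduces A to a congruent diagonal form with pivots 2, 2.
Counting signs: 2 positive.
The rank is the number of nonzero pivots: 2.

2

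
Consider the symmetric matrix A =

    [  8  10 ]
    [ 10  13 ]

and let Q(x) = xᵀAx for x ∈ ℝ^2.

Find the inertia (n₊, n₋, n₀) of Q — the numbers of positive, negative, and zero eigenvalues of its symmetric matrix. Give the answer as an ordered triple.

Applying the same elementary operations to the rows and columns of A produces a congruent diagonal matrix with entries 8, 1/2.
Counting signs: 2 positive.

(2, 0, 0)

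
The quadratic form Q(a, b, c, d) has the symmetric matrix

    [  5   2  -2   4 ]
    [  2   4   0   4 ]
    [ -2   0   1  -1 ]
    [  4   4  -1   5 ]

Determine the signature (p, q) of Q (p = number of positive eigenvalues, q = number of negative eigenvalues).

Symmetric row and column elimination reduces A to a congruent diagonal form with pivots 5, 16/5, 0, 0.
Counting signs: 2 positive, 2 zero.

(2, 0)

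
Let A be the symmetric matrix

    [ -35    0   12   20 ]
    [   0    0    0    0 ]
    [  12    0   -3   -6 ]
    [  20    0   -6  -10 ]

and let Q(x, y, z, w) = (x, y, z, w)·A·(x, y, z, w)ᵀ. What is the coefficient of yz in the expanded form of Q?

0

The coefficient of yz is A[2,3] + A[3,2] = 2·0 = 0.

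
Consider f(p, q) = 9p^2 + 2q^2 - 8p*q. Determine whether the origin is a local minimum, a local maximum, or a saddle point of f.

local minimum

The Hessian at the origin is H = [[18, -8], [-8, 4]].
det H = 18·4 − (-8)² = 8 > 0 and H[1,1] = 18 > 0, so H is positive definite.
Therefore the origin is a local minimum.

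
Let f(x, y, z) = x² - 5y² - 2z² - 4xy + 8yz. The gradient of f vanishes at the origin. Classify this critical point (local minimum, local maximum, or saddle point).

The Hessian at the origin is H = [[2, -4, 0], [-4, -10, 8], [0, 8, -4]].
Row-reducing H symmetrically gives the diagonal entries 2, -18, -4/9.
Counting signs: 1 positive, 2 negative.
H is indefinite, so the origin is a saddle point.

saddle point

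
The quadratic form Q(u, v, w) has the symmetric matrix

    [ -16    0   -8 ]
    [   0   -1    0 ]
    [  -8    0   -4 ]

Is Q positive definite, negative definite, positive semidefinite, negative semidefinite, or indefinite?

negative semidefinite

Symmetric row and column elimination reduces A to a congruent diagonal form with pivots -16, -1, 0.
So there are 2 negative, 1 zero pivots.
Hence Q is negative semidefinite.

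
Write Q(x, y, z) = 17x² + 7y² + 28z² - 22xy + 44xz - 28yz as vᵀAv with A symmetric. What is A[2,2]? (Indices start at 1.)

The coefficient of y² in Q is 7, and that is exactly A[2,2].

7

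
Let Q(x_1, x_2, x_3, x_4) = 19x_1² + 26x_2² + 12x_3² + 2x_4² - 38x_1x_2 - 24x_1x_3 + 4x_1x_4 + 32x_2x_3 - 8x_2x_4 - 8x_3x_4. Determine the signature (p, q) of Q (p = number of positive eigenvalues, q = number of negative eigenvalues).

Write A = [[19, -19, -12, 2], [-19, 26, 16, -4], [-12, 16, 12, -4], [2, -4, -4, 2]].
Symmetric row and column elimination reduces A to a congruent diagonal form with pivots 19, 7, 284/133, 2/71.
That gives 4 positive pivots.

(4, 0)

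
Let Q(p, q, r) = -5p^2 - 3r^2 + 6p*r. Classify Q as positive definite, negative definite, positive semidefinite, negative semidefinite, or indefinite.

The associated matrix is A = [[-5, 0, 3], [0, 0, 0], [3, 0, -3]].
Symmetric row and column elimination reduces A to a congruent diagonal form with pivots -5, 0, -6/5.
Counting signs: 2 negative, 1 zero.
Hence Q is negative semidefinite.

negative semidefinite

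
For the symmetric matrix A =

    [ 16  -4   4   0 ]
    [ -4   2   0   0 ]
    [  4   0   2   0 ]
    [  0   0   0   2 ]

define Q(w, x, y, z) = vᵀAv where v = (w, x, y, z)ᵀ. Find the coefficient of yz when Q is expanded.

The coefficient of yz is A[3,4] + A[4,3] = 2·0 = 0.

0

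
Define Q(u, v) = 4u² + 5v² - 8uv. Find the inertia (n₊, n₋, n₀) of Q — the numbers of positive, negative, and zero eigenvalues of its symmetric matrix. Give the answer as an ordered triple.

The associated matrix is A = [[4, -4], [-4, 5]].
Row-reducing A symmetrically gives the diagonal entries 4, 1.
That gives 2 positive pivots.

(2, 0, 0)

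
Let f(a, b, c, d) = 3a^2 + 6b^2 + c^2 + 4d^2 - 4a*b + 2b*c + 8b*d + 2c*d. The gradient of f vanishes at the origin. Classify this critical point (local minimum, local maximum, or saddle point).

local minimum

The Hessian at the origin is H = [[6, -4, 0, 0], [-4, 12, 2, 8], [0, 2, 2, 2], [0, 8, 2, 8]].
Symmetric row and column elimination reduces H to a congruent diagonal form with pivots 6, 28/3, 11/7, 12/11.
Counting signs: 4 positive.
H is positive definite, so the origin is a strict local minimum.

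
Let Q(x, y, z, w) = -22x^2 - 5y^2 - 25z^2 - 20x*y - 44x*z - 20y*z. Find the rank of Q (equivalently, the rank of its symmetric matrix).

3

The symmetric matrix is A = [[-22, -10, -22, 0], [-10, -5, -10, 0], [-22, -10, -25, 0], [0, 0, 0, 0]].
Symmetric row and column elimination reduces A to a congruent diagonal form with pivots -22, -5/11, -3, 0.
So there are 3 negative, 1 zero pivots.
The rank is the number of nonzero pivots: 3.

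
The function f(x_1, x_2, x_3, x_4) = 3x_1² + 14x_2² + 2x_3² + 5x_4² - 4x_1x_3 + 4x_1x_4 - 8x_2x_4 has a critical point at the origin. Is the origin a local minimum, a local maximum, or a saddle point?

The Hessian at the origin is H = [[6, 0, -4, 4], [0, 28, 0, -8], [-4, 0, 4, 0], [4, -8, 0, 10]].
Congruent diagonalization of H (simultaneous row and column reduction) yields pivots 6, 28, 4/3, -2/7.
Counting signs: 3 positive, 1 negative.
H is indefinite, so the origin is a saddle point.

saddle point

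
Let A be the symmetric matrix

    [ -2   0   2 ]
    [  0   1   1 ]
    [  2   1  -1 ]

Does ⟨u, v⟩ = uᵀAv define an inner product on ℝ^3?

no

Row-reducing A symmetrically gives the diagonal entries -2, 1, 0.
That gives 1 positive, 1 negative, 1 zero pivots.
Hence Q is indefinite.
⟨·,·⟩ is an inner product exactly when A is positive definite.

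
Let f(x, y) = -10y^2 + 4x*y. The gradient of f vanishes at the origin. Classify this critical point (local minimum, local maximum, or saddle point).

saddle point

The Hessian at the origin is H = [[0, 4], [4, -20]].
det H = 0·-20 − (4)² = -16 < 0, so H is indefinite.
Therefore the origin is a saddle point.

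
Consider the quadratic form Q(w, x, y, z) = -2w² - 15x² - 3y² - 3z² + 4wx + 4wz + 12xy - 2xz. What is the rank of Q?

Write A = [[-2, 2, 0, 2], [2, -15, 6, -1], [0, 6, -3, 0], [2, -1, 0, -3]].
Applying the same elementary operations to the rows and columns of A produces a congruent diagonal matrix with entries -2, -13, -3/13, 0.
That gives 3 negative, 1 zero pivots.
The rank is the number of nonzero pivots: 3.

3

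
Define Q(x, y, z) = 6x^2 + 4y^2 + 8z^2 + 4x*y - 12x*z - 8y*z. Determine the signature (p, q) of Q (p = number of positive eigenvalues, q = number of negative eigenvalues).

The symmetric matrix is A = [[6, 2, -6], [2, 4, -4], [-6, -4, 8]].
An LDLᵀ factorisation of A has diagonal entries 6, 10/3, 4/5.
So there are 3 positive pivots.

(3, 0)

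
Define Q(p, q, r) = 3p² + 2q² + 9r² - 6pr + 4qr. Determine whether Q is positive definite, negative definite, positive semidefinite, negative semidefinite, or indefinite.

positive definite

The associated matrix is A = [[3, 0, -3], [0, 2, 2], [-3, 2, 9]].
An LDLᵀ factorisation of A has diagonal entries 3, 2, 4.
Counting signs: 3 positive.
Hence Q is positive definite.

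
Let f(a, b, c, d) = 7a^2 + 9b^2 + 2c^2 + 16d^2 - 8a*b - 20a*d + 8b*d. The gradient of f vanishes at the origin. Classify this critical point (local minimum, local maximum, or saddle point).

The Hessian at the origin is H = [[14, -8, 0, -20], [-8, 18, 0, 8], [0, 0, 4, 0], [-20, 8, 0, 32]].
Congruent diagonalization of H (simultaneous row and column reduction) yields pivots 14, 94/7, 4, 120/47.
That gives 4 positive pivots.
H is positive definite, so the origin is a strict local minimum.

local minimum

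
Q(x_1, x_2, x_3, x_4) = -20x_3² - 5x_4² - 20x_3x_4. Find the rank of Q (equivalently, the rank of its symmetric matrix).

1

The symmetric matrix is A = [[0, 0, 0, 0], [0, 0, 0, 0], [0, 0, -20, -10], [0, 0, -10, -5]].
Row-reducing A symmetrically gives the diagonal entries 0, 0, -20, 0.
So there are 1 negative, 3 zero pivots.
The rank is the number of nonzero pivots: 1.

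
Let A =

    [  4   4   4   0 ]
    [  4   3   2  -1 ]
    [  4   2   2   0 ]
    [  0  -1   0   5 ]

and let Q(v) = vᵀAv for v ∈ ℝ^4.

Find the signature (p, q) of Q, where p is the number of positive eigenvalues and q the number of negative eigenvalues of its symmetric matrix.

Congruent diagonalization of A (simultaneous row and column reduction) yields pivots 4, -1, 2, 4.
So there are 3 positive, 1 negative pivots.

(3, 1)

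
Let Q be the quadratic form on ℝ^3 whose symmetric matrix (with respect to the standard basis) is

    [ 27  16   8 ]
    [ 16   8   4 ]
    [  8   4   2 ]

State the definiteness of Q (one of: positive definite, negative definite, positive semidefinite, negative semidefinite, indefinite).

indefinite

Row-reducing A symmetrically gives the diagonal entries 27, -40/27, 0.
That gives 1 positive, 1 negative, 1 zero pivots.
Hence Q is indefinite.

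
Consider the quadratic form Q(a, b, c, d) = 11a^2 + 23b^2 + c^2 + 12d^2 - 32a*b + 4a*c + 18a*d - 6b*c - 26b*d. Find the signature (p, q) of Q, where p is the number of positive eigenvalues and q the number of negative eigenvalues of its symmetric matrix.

(3, 1)

Write A = [[11, -16, 2, 9], [-16, 23, -3, -13], [2, -3, 1, 0], [9, -13, 0, 12]].
An LDLᵀ factorisation of A has diagonal entries 11, -3/11, 2/3, 1/2.
That gives 3 positive, 1 negative pivots.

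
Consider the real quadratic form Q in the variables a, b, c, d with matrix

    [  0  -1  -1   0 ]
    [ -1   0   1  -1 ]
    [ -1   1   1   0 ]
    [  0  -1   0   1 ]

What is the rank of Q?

4

Row reduction of A gives 4 nonzero rows, so rank A = 4.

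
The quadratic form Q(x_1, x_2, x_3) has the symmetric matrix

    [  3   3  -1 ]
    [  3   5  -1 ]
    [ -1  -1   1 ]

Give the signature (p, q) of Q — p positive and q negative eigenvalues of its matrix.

(3, 0)

Congruent diagonalization of A (simultaneous row and column reduction) yields pivots 3, 2, 2/3.
Counting signs: 3 positive.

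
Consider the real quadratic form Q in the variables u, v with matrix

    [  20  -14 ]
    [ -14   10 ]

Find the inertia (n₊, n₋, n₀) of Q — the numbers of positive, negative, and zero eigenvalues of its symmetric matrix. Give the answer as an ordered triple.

(2, 0, 0)

An LDLᵀ factorisation of A has diagonal entries 20, 1/5.
That gives 2 positive pivots.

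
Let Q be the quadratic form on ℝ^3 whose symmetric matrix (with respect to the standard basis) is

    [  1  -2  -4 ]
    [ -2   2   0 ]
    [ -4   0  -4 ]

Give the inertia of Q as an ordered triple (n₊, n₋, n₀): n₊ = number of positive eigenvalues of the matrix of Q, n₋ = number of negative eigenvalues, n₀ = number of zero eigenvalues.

(2, 1, 0)

Applying the same elementary operations to the rows and columns of A produces a congruent diagonal matrix with entries 1, -2, 12.
That gives 2 positive, 1 negative pivots.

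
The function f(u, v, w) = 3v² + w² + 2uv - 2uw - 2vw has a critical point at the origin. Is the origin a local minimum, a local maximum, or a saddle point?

The Hessian at the origin is H = [[0, 2, -2], [2, 6, -2], [-2, -2, 2]].
H is indefinite, so the origin is a saddle point.

saddle point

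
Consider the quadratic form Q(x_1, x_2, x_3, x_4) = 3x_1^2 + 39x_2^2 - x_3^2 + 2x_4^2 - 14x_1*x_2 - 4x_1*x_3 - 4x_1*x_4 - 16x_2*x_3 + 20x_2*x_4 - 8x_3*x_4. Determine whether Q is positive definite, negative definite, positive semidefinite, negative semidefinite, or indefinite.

The symmetric matrix is A = [[3, -7, -2, -2], [-7, 39, -8, 10], [-2, -8, -1, -4], [-2, 10, -4, 2]].
Applying the same elementary operations to the rows and columns of A produces a congruent diagonal matrix with entries 3, 68/3, -160/17, 0.
So there are 2 positive, 1 negative, 1 zero pivots.
Hence Q is indefinite.

indefinite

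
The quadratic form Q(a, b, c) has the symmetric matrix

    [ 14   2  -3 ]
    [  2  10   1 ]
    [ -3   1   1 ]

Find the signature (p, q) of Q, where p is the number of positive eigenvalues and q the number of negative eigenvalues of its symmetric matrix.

Congruent diagonalization of A (simultaneous row and column reduction) yields pivots 14, 68/7, 5/34.
That gives 3 positive pivots.

(3, 0)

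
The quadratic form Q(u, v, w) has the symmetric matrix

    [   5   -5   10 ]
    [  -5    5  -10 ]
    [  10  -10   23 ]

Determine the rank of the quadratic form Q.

Congruent diagonalization of A (simultaneous row and column reduction) yields pivots 5, 0, 3.
That gives 2 positive, 1 zero pivots.
The rank is the number of nonzero pivots: 2.

2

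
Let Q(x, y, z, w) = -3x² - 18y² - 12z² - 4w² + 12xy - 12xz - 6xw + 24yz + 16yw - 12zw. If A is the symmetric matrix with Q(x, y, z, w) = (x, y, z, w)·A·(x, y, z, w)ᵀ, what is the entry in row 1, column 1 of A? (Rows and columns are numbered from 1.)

-3

The coefficient of x² in Q is -3, and that is exactly A[1,1].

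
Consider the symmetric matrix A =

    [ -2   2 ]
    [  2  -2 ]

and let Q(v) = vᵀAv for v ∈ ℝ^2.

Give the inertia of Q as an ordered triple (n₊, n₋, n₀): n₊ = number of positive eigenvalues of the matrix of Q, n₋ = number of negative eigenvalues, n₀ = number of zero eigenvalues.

(0, 1, 1)

Congruent diagonalization of A (simultaneous row and column reduction) yields pivots -2, 0.
Counting signs: 1 negative, 1 zero.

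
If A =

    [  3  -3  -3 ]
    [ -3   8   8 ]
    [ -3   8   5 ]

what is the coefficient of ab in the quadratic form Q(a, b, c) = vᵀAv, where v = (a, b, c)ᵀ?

-6

The coefficient of ab is A[1,2] + A[2,1] = 2·(-3) = -6.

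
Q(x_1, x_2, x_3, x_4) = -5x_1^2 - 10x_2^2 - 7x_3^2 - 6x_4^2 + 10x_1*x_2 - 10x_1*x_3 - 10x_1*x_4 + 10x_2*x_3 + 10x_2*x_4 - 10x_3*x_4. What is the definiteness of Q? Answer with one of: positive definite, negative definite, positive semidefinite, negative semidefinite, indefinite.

negative definite

The symmetric matrix of Q is A = [[-5, 5, -5, -5], [5, -10, 5, 5], [-5, 5, -7, -5], [-5, 5, -5, -6]].
Leading principal minors: Δ_1 = -5, Δ_2 = 25, Δ_3 = -50, Δ_4 = 50.
The signs alternate starting with Δ_1 < 0, so by Sylvester's criterion Q is negative definite.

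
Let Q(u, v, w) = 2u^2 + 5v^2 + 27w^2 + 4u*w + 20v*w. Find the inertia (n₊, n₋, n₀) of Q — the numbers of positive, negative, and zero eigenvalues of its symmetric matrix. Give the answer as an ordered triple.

(3, 0, 0)

The symmetric matrix is A = [[2, 0, 2], [0, 5, 10], [2, 10, 27]].
Congruent diagonalization of A (simultaneous row and column reduction) yields pivots 2, 5, 5.
So there are 3 positive pivots.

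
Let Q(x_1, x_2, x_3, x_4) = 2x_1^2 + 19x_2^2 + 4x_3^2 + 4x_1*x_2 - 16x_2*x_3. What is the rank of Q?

Write A = [[2, 2, 0, 0], [2, 19, -8, 0], [0, -8, 4, 0], [0, 0, 0, 0]].
Congruent diagonalization of A (simultaneous row and column reduction) yields pivots 2, 17, 4/17, 0.
That gives 3 positive, 1 zero pivots.
The rank is the number of nonzero pivots: 3.

3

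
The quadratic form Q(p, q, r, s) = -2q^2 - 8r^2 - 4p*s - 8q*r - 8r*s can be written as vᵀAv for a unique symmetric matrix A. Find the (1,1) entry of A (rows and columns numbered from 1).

The coefficient of p^2 in Q is 0, and that is exactly A[1,1].

0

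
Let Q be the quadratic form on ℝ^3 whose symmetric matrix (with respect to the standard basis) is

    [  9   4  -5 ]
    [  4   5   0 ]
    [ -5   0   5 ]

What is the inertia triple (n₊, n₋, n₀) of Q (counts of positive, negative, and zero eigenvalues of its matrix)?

Congruent diagonalization of A (simultaneous row and column reduction) yields pivots 9, 29/9, 20/29.
So there are 3 positive pivots.

(3, 0, 0)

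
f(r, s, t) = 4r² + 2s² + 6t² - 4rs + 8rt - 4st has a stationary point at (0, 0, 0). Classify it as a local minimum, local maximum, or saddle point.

The Hessian at the origin is H = [[8, -4, 8], [-4, 4, -4], [8, -4, 12]].
An LDLᵀ factorisation of H has diagonal entries 8, 2, 4.
Counting signs: 3 positive.
H is positive definite, so the origin is a strict local minimum.

local minimum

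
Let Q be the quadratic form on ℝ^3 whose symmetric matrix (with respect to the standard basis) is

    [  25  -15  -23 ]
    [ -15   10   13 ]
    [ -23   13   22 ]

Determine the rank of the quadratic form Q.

An LDLᵀ factorisation of A has diagonal entries 25, 1, 1/5.
Counting signs: 3 positive.
The rank is the number of nonzero pivots: 3.

3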